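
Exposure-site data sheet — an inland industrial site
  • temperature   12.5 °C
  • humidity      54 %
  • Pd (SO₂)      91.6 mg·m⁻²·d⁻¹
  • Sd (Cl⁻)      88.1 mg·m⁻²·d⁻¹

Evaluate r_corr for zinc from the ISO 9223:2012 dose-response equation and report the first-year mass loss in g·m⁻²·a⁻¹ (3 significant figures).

r_corr = 13.9 g·m⁻²·a⁻¹

zinc: temperature factor f = -0.071·(2.5) = -0.1775
  sulphur-dioxide contribution → 0.9452 μm/a
  chloride contribution → 1.002 μm/a
  ⇒ r_corr(zinc) = 1.947 μm/a
Convert to mass loss: 1.947 μm/a × 7.14 g/cm³ = 13.9 g·m⁻²·a⁻¹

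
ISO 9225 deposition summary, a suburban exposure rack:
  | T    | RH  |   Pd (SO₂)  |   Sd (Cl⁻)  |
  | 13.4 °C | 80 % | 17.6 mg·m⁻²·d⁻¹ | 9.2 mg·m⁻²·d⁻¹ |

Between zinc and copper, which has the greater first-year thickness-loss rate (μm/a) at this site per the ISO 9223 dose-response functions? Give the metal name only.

zinc: T>10 °C ⇒ hinge -0.071·(13.4−10) = -0.2414
  sulphur-dioxide contribution → 1.419 μm/a
  chloride contribution → 0.3673 μm/a
  ⇒ r_corr(zinc) = 1.786 μm/a
copper: temperature factor f = -0.080·(3.4) = -0.2720
  sulphur-dioxide contribution → 0.9547 μm/a
  chloride contribution → 0.641 μm/a
  total first-year rate 1.596 μm/a
Ordering by μm/a: zinc (1.79) > copper (1.6)

zinc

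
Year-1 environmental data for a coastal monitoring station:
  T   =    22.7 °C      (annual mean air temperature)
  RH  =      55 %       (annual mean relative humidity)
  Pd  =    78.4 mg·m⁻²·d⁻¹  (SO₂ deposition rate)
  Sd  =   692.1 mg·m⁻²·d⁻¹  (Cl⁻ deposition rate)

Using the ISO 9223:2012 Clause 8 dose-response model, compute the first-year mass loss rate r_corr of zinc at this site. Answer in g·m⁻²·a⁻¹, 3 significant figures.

r_corr = 58.7 g·m⁻²·a⁻¹

zinc: temperature factor f = -0.071·(12.7) = -0.9017
  Pd branch = 0.0129·Pd^0.44·e^(0.046·RH+f) = 0.448 μm/a
  Sd branch = 0.0175·Sd^0.57·e^(0.008·RH+0.085·T) = 7.78 μm/a
  sum: 0.448 + 7.78 → r_corr = 8.228 μm/a
Convert to mass loss: 8.228 μm/a × 7.14 g/cm³ = 58.75 g·m⁻²·a⁻¹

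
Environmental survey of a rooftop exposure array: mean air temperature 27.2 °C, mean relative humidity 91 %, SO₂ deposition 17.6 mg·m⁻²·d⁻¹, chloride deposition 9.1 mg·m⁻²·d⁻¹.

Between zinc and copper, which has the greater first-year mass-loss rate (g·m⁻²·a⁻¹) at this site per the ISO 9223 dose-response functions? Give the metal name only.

zinc: T>10 °C ⇒ hinge -0.071·(27.2−10) = -1.2212
  SO₂ term: 0.0129·17.6^0.44·exp(0.046·91-1.2212) = 0.8835
  Sd branch = 0.0175·Sd^0.57·e^(0.008·RH+0.085·T) = 1.288 μm/a
  r_corr = 0.8835 + 1.288 = 2.172 μm/a
  mass loss = 2.172 μm/a × 7.14 g/cm³ = 15.51 g·m⁻²·a⁻¹
copper: temperature factor f = -0.080·(17.2) = -1.3760
  SO₂ term: 0.0053·17.6^0.26·exp(0.059·91-1.3760) = 0.6057
  Sd branch = 0.01025·Sd^0.27·e^(0.036·RH+0.049·T) = 1.867 μm/a
  sum: 0.6057 + 1.867 → r_corr = 2.473 μm/a
  mass loss = 2.473 μm/a × 8.96 g/cm³ = 22.16 g·m⁻²·a⁻¹
Ordering by g·m⁻²·a⁻¹: copper (22.2) > zinc (15.5)

copper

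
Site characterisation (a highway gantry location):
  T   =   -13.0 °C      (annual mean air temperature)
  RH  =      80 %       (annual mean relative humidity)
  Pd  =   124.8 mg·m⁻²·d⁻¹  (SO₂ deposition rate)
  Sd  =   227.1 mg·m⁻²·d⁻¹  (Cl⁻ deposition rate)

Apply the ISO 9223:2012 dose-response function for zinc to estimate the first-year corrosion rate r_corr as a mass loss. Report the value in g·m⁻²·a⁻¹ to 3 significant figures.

r_corr = 14.5 g·m⁻²·a⁻¹

zinc: f(T) = +0.038·(T−10) [T≤10 °C] = -0.8740
  SO₂ term: 0.0129·124.8^0.44·exp(0.046·80-0.8740) = 1.785
  Cl⁻ term: 0.0175·227.1^0.57·exp(0.008·80+0.085·-13.0) = 0.2422
  sum: 1.785 + 0.2422 → r_corr = 2.027 μm/a
Convert to mass loss: 2.027 μm/a × 7.14 g/cm³ = 14.47 g·m⁻²·a⁻¹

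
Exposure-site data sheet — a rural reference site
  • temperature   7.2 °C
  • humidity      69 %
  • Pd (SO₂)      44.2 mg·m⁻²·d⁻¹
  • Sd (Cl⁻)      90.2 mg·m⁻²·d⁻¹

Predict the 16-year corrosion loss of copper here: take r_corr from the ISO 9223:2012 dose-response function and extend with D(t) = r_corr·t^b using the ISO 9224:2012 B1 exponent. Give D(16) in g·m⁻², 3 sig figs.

D(16) = 66.9 g·m⁻²

copper: T≤10 °C ⇒ hinge +0.126·(7.2−10) = -0.3528
  SO₂ term: 0.0053·44.2^0.26·exp(0.059·69-0.3528) = 0.5846
  Sd branch = 0.01025·Sd^0.27·e^(0.036·RH+0.049·T) = 0.5897 μm/a
  sum: 0.5846 + 0.5897 → r_corr = 1.174 μm/a
Power-law: D(16) = r_corr · 16^0.667
  D(16) = 1.174 × 16^0.667 = 1.174 × 6.355 = 7.463 μm
  Mass loss = 7.463 μm × 8.96 g/cm³ = 66.87 g·m⁻²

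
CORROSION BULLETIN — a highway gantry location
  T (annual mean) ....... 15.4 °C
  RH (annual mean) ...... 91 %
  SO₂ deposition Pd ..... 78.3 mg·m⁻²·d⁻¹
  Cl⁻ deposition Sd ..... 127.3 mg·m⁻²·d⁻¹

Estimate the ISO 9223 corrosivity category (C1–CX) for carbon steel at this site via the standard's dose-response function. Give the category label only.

carbon steel: f(T) = -0.054·(T−10) [T>10 °C] = -0.2916
  Pd branch = 1.77·Pd^0.52·e^(0.02·RH+f) = 78.8 μm/a
  Cl⁻ term: 0.102·127.3^0.62·exp(0.033·91+0.04·15.4) = 76.79
  sum: 78.8 + 76.79 → r_corr = 155.6 μm/a
ISO 9223 Table 2 (carbon steel): 80 < 156 ≤ 200 μm/a ⇒ C5

C5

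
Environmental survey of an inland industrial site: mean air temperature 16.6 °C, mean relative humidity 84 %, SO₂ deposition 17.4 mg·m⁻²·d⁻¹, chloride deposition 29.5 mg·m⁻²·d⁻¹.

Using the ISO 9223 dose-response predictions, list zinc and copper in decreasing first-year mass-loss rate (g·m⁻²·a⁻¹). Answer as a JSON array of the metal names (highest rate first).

zinc: T>10 °C ⇒ hinge -0.071·(16.6−10) = -0.4686
  Pd branch = 0.0129·Pd^0.44·e^(0.046·RH+f) = 1.352 μm/a
  Sd branch = 0.0175·Sd^0.57·e^(0.008·RH+0.085·T) = 0.9671 μm/a
  r_corr = 1.352 + 0.9671 = 2.319 μm/a
  mass loss = 2.319 μm/a × 7.14 g/cm³ = 16.56 g·m⁻²·a⁻¹
copper: T>10 °C ⇒ hinge -0.080·(16.6−10) = -0.5280
  Pd branch = 0.0053·Pd^0.26·e^(0.059·RH+f) = 0.933 μm/a
  Cl⁻ term: 0.01025·29.5^0.27·exp(0.036·84+0.049·16.6) = 1.186
  sum: 0.933 + 1.186 → r_corr = 2.119 μm/a
  mass loss = 2.119 μm/a × 8.96 g/cm³ = 18.99 g·m⁻²·a⁻¹
Ordering by g·m⁻²·a⁻¹: copper (19) > zinc (16.6)

["copper", "zinc"]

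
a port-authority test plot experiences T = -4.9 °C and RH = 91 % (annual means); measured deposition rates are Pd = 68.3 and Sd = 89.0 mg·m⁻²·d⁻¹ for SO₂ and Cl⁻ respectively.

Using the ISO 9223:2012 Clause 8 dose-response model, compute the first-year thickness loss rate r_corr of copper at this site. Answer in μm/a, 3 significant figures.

r_corr = 1.24 μm/a

copper: f(T) = +0.126·(T−10) [T≤10 °C] = -1.8774
  Pd branch = 0.0053·Pd^0.26·e^(0.059·RH+f) = 0.5219 μm/a
  Cl⁻ term: 0.01025·89.0^0.27·exp(0.036·91+0.049·-4.9) = 0.717
  r_corr = 0.5219 + 0.717 = 1.239 μm/a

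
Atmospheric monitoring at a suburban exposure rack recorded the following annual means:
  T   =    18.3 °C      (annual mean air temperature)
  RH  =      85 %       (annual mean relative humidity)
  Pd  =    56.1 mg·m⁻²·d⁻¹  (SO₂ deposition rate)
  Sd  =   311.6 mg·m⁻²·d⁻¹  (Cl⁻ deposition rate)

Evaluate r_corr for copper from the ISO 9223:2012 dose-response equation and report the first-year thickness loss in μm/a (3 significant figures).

r_corr = 3.70 μm/a

copper: temperature factor f = -0.080·(8.3) = -0.6640
  Pd branch = 0.0053·Pd^0.26·e^(0.059·RH+f) = 1.171 μm/a
  Cl⁻ term: 0.01025·311.6^0.27·exp(0.036·85+0.049·18.3) = 2.526
  r_corr = 1.171 + 2.526 = 3.697 μm/a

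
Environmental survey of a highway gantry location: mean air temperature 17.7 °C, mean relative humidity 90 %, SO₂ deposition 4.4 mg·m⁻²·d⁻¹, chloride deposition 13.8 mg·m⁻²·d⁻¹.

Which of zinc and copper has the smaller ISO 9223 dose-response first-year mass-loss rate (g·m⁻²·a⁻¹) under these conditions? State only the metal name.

zinc: T>10 °C ⇒ hinge -0.071·(17.7−10) = -0.5467
  sulphur-dioxide contribution → 0.9 μm/a
  chloride contribution → 0.7225 μm/a
  ⇒ r_corr(zinc) = 1.623 μm/a
  mass loss = 1.623 μm/a × 7.14 g/cm³ = 11.59 g·m⁻²·a⁻¹
copper: temperature factor f = -0.080·(7.7) = -0.6160
  sulphur-dioxide contribution → 0.8514 μm/a
  chloride contribution → 1.266 μm/a
  ⇒ r_corr(copper) = 2.117 μm/a
  mass loss = 2.117 μm/a × 8.96 g/cm³ = 18.97 g·m⁻²·a⁻¹
Ordering by g·m⁻²·a⁻¹: copper (19) > zinc (11.6)

zinc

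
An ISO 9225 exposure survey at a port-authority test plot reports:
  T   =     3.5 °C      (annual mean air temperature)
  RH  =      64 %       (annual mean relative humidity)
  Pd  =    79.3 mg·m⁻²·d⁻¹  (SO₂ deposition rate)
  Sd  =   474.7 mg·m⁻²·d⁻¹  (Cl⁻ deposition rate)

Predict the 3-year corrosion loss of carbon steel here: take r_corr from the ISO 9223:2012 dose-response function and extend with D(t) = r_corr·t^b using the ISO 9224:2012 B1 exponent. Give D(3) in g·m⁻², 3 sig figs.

D(3) = 943 g·m⁻²

carbon steel: f(T) = +0.150·(T−10) [T≤10 °C] = -0.9750
  sulphur-dioxide contribution → 23.34 μm/a
  chloride contribution → 44.26 μm/a
  total first-year rate 67.6 μm/a
Power-law: D(3) = r_corr · 3^0.523
  D(3) = 67.6 × 3^0.523 = 67.6 × 1.776 = 120.1 μm
  Mass loss = 120.1 μm × 7.85 g/cm³ = 942.6 g·m⁻²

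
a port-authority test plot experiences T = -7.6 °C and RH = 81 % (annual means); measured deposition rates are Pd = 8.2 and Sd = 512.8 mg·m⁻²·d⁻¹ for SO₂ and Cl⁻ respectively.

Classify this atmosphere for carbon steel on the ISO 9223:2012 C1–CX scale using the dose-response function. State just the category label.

C4

carbon steel: T≤10 °C ⇒ hinge +0.150·(-7.6−10) = -2.6400
  SO₂ term: 1.77·8.2^0.52·exp(0.02·81-2.6400) = 1.906
  Cl⁻ term: 0.102·512.8^0.62·exp(0.033·81+0.04·-7.6) = 52.19
  r_corr = 1.906 + 52.19 = 54.1 μm/a
ISO 9223 Table 2 (carbon steel): 50 < 54.1 ≤ 80 μm/a ⇒ C4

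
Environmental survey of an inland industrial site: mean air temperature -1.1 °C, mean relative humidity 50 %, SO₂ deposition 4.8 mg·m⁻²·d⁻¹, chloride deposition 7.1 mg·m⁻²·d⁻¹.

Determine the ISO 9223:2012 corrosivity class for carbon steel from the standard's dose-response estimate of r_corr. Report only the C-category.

carbon steel: temperature factor f = +0.150·(-11.1) = -1.6650
  sulphur-dioxide contribution → 2.058 μm/a
  chloride contribution → 1.713 μm/a
  ⇒ r_corr(carbon steel) = 3.771 μm/a
Category bounds: 1.3…25 μm/a bracket r_corr ⇒ C2

C2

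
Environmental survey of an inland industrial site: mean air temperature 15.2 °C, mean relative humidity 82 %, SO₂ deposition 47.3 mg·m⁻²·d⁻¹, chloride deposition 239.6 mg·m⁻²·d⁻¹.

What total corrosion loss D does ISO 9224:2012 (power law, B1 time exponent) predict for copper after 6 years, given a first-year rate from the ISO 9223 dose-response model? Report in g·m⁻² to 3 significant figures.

D(6) = 89.3 g·m⁻²

copper: temperature factor f = -0.080·(5.2) = -0.4160
  sulphur-dioxide contribution → 1.203 μm/a
  chloride contribution → 1.814 μm/a
  ⇒ r_corr(copper) = 3.017 μm/a
Power-law: D(6) = r_corr · 6^0.667
  D(6) = 3.017 × 6^0.667 = 3.017 × 3.304 = 9.968 μm
  Mass loss = 9.968 μm × 8.96 g/cm³ = 89.31 g·m⁻²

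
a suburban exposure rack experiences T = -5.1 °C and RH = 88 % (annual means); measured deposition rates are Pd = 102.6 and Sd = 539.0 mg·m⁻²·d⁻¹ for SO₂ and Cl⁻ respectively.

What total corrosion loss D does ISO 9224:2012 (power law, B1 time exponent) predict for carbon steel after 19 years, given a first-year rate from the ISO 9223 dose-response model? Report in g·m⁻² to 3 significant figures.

D(19) = 3.18e+03 g·m⁻²

carbon steel: T≤10 °C ⇒ hinge +0.150·(-5.1−10) = -2.2650
  SO₂ term: 1.77·102.6^0.52·exp(0.02·88-2.2650) = 11.87
  Cl⁻ term: 0.102·539.0^0.62·exp(0.033·88+0.04·-5.1) = 74.95
  sum: 11.87 + 74.95 → r_corr = 86.82 μm/a
Long-term exponent b (ISO 9224 Table 2, B1) = 0.523
  D(19) = 86.82 × 19^0.523 = 86.82 × 4.664 = 405 μm
  Mass loss = 405 μm × 7.85 g/cm³ = 3179 g·m⁻²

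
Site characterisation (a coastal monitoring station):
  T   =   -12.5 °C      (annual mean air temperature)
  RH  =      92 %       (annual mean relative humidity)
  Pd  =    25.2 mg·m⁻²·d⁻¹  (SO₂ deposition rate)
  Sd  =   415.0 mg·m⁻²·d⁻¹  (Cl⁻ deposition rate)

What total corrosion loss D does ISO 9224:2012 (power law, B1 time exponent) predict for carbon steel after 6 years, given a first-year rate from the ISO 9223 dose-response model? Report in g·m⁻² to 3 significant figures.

D(6) = 1.12e+03 g·m⁻²

carbon steel: temperature factor f = +0.150·(-22.5) = -3.3750
  sulphur-dioxide contribution → 2.042 μm/a
  chloride contribution → 54.1 μm/a
  total first-year rate 56.14 μm/a
Power-law: D(6) = r_corr · 6^0.523
  D(6) = 56.14 × 6^0.523 = 56.14 × 2.553 = 143.3 μm
  Mass loss = 143.3 μm × 7.85 g/cm³ = 1125 g·m⁻²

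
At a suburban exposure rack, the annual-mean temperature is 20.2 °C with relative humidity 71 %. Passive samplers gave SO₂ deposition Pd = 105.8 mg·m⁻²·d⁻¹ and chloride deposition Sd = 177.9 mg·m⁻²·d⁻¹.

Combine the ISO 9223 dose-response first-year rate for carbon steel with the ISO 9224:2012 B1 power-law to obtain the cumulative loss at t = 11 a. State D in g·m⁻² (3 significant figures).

carbon steel: f(T) = -0.054·(T−10) [T>10 °C] = -0.5508
  Pd branch = 1.77·Pd^0.52·e^(0.02·RH+f) = 47.66 μm/a
  Sd branch = 0.102·Sd^0.62·e^(0.033·RH+0.04·T) = 59.18 μm/a
  r_corr = 47.66 + 59.18 = 106.8 μm/a
ISO 9224: D(t) = r_corr · t^b with b = 0.523 (carbon steel, B1)
  D(11) = 106.8 × 11^0.523 = 106.8 × 3.505 = 374.5 μm
  Mass loss = 374.5 μm × 7.85 g/cm³ = 2939 g·m⁻²

D(11) = 2.94e+03 g·m⁻²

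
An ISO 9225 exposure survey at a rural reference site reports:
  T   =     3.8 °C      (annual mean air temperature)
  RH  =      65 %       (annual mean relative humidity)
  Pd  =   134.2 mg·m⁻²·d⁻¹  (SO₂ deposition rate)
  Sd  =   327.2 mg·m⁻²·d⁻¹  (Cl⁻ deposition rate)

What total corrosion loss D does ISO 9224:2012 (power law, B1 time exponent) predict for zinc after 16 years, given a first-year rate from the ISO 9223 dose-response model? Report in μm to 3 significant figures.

D(16) = 27.2 μm

zinc: T≤10 °C ⇒ hinge +0.038·(3.8−10) = -0.2356
  Pd branch = 0.0129·Pd^0.44·e^(0.046·RH+f) = 1.75 μm/a
  Cl⁻ term: 0.0175·327.2^0.57·exp(0.008·65+0.085·3.8) = 1.103
  sum: 1.75 + 1.103 → r_corr = 2.853 μm/a
Long-term exponent b (ISO 9224 Table 2, B1) = 0.813
  D(16) = 2.853 × 16^0.813 = 2.853 × 9.527 = 27.18 μm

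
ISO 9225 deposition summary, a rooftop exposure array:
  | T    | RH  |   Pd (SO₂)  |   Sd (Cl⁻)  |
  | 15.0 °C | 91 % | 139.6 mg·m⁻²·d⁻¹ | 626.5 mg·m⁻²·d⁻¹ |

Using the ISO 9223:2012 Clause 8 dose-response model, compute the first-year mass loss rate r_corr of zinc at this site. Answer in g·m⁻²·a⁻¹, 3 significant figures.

r_corr = 73.7 g·m⁻²·a⁻¹

zinc: f(T) = -0.071·(T−10) [T>10 °C] = -0.3550
  SO₂ term: 0.0129·139.6^0.44·exp(0.046·91-0.3550) = 5.225
  Cl⁻ term: 0.0175·626.5^0.57·exp(0.008·91+0.085·15.0) = 5.095
  sum: 5.225 + 5.095 → r_corr = 10.32 μm/a
Convert to mass loss: 10.32 μm/a × 7.14 g/cm³ = 73.69 g·m⁻²·a⁻¹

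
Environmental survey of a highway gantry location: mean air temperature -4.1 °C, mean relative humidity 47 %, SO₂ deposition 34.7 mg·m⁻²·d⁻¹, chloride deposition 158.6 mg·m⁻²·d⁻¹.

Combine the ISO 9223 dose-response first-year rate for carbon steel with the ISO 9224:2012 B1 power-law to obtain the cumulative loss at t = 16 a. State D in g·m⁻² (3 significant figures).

carbon steel: f(T) = +0.150·(T−10) [T≤10 °C] = -2.1150
  sulphur-dioxide contribution → 3.457 μm/a
  chloride contribution → 9.444 μm/a
  total first-year rate 12.9 μm/a
Long-term exponent b (ISO 9224 Table 2, B1) = 0.523
  D(16) = 12.9 × 16^0.523 = 12.9 × 4.263 = 55 μm
  Mass loss = 55 μm × 7.85 g/cm³ = 431.8 g·m⁻²

D(16) = 432 g·m⁻²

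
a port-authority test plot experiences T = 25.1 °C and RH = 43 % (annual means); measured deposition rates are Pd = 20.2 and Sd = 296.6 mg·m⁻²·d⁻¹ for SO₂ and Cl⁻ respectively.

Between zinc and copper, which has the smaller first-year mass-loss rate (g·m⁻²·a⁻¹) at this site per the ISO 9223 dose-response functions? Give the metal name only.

zinc: temperature factor f = -0.071·(15.1) = -1.0721
  SO₂ term: 0.0129·20.2^0.44·exp(0.046·43-1.0721) = 0.1198
  Sd branch = 0.0175·Sd^0.57·e^(0.008·RH+0.085·T) = 5.347 μm/a
  sum: 0.1198 + 5.347 → r_corr = 5.467 μm/a
  mass loss = 5.467 μm/a × 7.14 g/cm³ = 39.04 g·m⁻²·a⁻¹
copper: T>10 °C ⇒ hinge -0.080·(25.1−10) = -1.2080
  Pd branch = 0.0053·Pd^0.26·e^(0.059·RH+f) = 0.04374 μm/a
  Cl⁻ term: 0.01025·296.6^0.27·exp(0.036·43+0.049·25.1) = 0.7667
  sum: 0.04374 + 0.7667 → r_corr = 0.8105 μm/a
  mass loss = 0.8105 μm/a × 8.96 g/cm³ = 7.262 g·m⁻²·a⁻¹
Ordering by g·m⁻²·a⁻¹: zinc (39) > copper (7.26)

copper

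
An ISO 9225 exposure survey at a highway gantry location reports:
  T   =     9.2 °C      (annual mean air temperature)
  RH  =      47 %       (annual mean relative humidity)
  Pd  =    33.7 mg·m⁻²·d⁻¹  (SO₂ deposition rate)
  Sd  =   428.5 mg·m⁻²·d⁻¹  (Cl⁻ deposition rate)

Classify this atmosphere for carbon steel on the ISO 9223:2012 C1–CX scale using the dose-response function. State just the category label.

carbon steel: T≤10 °C ⇒ hinge +0.150·(9.2−10) = -0.1200
  sulphur-dioxide contribution → 25.03 μm/a
  chloride contribution → 29.77 μm/a
  total first-year rate 54.8 μm/a
ISO 9223 Table 2 (carbon steel): 50 < 54.8 ≤ 80 μm/a ⇒ C4

C4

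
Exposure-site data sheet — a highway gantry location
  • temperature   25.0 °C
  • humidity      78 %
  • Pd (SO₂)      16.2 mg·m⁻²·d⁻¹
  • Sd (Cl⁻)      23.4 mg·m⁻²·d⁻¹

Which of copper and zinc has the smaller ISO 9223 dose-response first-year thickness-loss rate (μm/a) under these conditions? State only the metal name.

copper

copper: f(T) = -0.080·(T−10) [T>10 °C] = -1.2000
  SO₂ term: 0.0053·16.2^0.26·exp(0.059·78-1.2000) = 0.3283
  Cl⁻ term: 0.01025·23.4^0.27·exp(0.036·78+0.049·25.0) = 1.355
  sum: 0.3283 + 1.355 → r_corr = 1.683 μm/a
zinc: f(T) = -0.071·(T−10) [T>10 °C] = -1.0650
  SO₂ term: 0.0129·16.2^0.44·exp(0.046·78-1.0650) = 0.5476
  Cl⁻ term: 0.0175·23.4^0.57·exp(0.008·78+0.085·25.0) = 1.65
  r_corr = 0.5476 + 1.65 = 2.197 μm/a
Ordering by μm/a: zinc (2.2) > copper (1.68)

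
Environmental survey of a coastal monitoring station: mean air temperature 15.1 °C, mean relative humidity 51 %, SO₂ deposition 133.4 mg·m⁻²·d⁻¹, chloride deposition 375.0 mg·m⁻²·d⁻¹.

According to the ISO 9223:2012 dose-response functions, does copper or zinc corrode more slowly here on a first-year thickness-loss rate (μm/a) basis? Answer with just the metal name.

copper: T>10 °C ⇒ hinge -0.080·(15.1−10) = -0.4080
  sulphur-dioxide contribution → 0.2549 μm/a
  chloride contribution → 0.6674 μm/a
  total first-year rate 0.9224 μm/a
zinc: f(T) = -0.071·(T−10) [T>10 °C] = -0.3621
  sulphur-dioxide contribution → 0.8077 μm/a
  chloride contribution → 2.785 μm/a
  ⇒ r_corr(zinc) = 3.593 μm/a
Ordering by μm/a: zinc (3.59) > copper (0.922)

copper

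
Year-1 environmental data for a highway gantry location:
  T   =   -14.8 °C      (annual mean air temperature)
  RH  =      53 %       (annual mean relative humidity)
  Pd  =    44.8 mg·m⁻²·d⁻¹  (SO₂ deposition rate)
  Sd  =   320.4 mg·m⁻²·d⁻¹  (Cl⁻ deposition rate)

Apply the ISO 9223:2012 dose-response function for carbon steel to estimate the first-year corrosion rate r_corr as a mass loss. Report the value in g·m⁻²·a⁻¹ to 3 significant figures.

r_corr = 98.1 g·m⁻²·a⁻¹

carbon steel: T≤10 °C ⇒ hinge +0.150·(-14.8−10) = -3.7200
  Pd branch = 1.77·Pd^0.52·e^(0.02·RH+f) = 0.8942 μm/a
  Cl⁻ term: 0.102·320.4^0.62·exp(0.033·53+0.04·-14.8) = 11.6
  r_corr = 0.8942 + 11.6 = 12.5 μm/a
Convert to mass loss: 12.5 μm/a × 7.85 g/cm³ = 98.11 g·m⁻²·a⁻¹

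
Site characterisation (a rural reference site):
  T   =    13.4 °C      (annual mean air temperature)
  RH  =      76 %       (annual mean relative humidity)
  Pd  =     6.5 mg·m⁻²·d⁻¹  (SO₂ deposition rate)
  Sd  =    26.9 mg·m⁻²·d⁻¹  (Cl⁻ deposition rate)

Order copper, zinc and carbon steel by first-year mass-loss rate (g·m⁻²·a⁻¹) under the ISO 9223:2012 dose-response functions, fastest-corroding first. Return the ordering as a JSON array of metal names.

["carbon steel", "copper", "zinc"]

copper: T>10 °C ⇒ hinge -0.080·(13.4−10) = -0.2720
  sulphur-dioxide contribution → 0.5819 μm/a
  chloride contribution → 0.7416 μm/a
  ⇒ r_corr(copper) = 1.324 μm/a
  mass loss = 1.324 μm/a × 8.96 g/cm³ = 11.86 g·m⁻²·a⁻¹
zinc: f(T) = -0.071·(T−10) [T>10 °C] = -0.2414
  sulphur-dioxide contribution → 0.7616 μm/a
  chloride contribution → 0.6557 μm/a
  ⇒ r_corr(zinc) = 1.417 μm/a
  mass loss = 1.417 μm/a × 7.14 g/cm³ = 10.12 g·m⁻²·a⁻¹
carbon steel: temperature factor f = -0.054·(3.4) = -0.1836
  sulphur-dioxide contribution → 17.83 μm/a
  chloride contribution → 16.48 μm/a
  total first-year rate 34.31 μm/a
  mass loss = 34.31 μm/a × 7.85 g/cm³ = 269.3 g·m⁻²·a⁻¹
Ordering by g·m⁻²·a⁻¹: carbon steel (269) > copper (11.9) > zinc (10.1)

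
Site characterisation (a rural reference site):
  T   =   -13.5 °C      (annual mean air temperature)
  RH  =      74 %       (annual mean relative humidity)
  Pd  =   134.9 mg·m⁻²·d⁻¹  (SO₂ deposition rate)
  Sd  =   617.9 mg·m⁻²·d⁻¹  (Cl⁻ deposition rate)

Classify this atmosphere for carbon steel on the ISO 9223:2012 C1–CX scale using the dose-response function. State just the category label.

C3

carbon steel: f(T) = +0.150·(T−10) [T≤10 °C] = -3.5250
  sulphur-dioxide contribution → 2.934 μm/a
  chloride contribution → 36.73 μm/a
  total first-year rate 39.66 μm/a
39.7 μm/a falls in (25, 50] for carbon steel → category C3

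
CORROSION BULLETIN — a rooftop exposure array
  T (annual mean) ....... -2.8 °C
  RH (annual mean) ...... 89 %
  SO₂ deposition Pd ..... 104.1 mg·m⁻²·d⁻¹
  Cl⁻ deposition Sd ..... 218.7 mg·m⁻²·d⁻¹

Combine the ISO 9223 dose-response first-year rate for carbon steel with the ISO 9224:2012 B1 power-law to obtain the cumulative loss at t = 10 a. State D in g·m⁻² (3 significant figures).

carbon steel: T≤10 °C ⇒ hinge +0.150·(-2.8−10) = -1.9200
  SO₂ term: 1.77·104.1^0.52·exp(0.02·89-1.9200) = 17.23
  Cl⁻ term: 0.102·218.7^0.62·exp(0.033·89+0.04·-2.8) = 48.55
  r_corr = 17.23 + 48.55 = 65.78 μm/a
ISO 9224: D(t) = r_corr · t^b with b = 0.523 (carbon steel, B1)
  D(10) = 65.78 × 10^0.523 = 65.78 × 3.334 = 219.3 μm
  Mass loss = 219.3 μm × 7.85 g/cm³ = 1722 g·m⁻²

D(10) = 1.72e+03 g·m⁻²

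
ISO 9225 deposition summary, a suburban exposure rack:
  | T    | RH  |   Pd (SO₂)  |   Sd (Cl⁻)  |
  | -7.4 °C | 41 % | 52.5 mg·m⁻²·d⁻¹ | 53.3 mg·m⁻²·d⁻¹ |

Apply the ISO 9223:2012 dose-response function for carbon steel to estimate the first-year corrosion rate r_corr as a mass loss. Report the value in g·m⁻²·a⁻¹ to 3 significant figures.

carbon steel: T≤10 °C ⇒ hinge +0.150·(-7.4−10) = -2.6100
  SO₂ term: 1.77·52.5^0.52·exp(0.02·41-2.6100) = 2.318
  Cl⁻ term: 0.102·53.3^0.62·exp(0.033·41+0.04·-7.4) = 3.453
  r_corr = 2.318 + 3.453 = 5.771 μm/a
Convert to mass loss: 5.771 μm/a × 7.85 g/cm³ = 45.3 g·m⁻²·a⁻¹

r_corr = 45.3 g·m⁻²·a⁻¹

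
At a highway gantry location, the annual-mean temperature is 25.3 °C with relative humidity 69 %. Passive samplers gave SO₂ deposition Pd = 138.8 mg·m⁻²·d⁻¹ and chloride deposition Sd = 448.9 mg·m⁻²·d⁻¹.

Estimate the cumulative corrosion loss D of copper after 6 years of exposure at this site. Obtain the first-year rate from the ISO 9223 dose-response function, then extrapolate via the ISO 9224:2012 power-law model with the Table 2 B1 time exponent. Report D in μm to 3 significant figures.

D(6) = 8.38 μm

copper: T>10 °C ⇒ hinge -0.080·(25.3−10) = -1.2240
  Pd branch = 0.0053·Pd^0.26·e^(0.059·RH+f) = 0.3294 μm/a
  Sd branch = 0.01025·Sd^0.27·e^(0.036·RH+0.049·T) = 2.208 μm/a
  r_corr = 0.3294 + 2.208 = 2.537 μm/a
Power-law: D(6) = r_corr · 6^0.667
  D(6) = 2.537 × 6^0.667 = 2.537 × 3.304 = 8.383 μm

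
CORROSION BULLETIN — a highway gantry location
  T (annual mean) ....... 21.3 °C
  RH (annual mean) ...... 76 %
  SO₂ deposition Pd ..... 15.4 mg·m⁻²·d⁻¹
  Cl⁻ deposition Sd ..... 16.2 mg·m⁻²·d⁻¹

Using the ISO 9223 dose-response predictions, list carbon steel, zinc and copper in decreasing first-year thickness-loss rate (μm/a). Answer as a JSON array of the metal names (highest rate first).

["carbon steel", "zinc", "copper"]

carbon steel: f(T) = -0.054·(T−10) [T>10 °C] = -0.6102
  SO₂ term: 1.77·15.4^0.52·exp(0.02·76-0.6102) = 18.22
  Sd branch = 0.102·Sd^0.62·e^(0.033·RH+0.04·T) = 16.51 μm/a
  sum: 18.22 + 16.51 → r_corr = 34.73 μm/a
zinc: T>10 °C ⇒ hinge -0.071·(21.3−10) = -0.8023
  Pd branch = 0.0129·Pd^0.44·e^(0.046·RH+f) = 0.6353 μm/a
  Sd branch = 0.0175·Sd^0.57·e^(0.008·RH+0.085·T) = 0.9612 μm/a
  r_corr = 0.6353 + 0.9612 = 1.596 μm/a
copper: temperature factor f = -0.080·(11.3) = -0.9040
  Pd branch = 0.0053·Pd^0.26·e^(0.059·RH+f) = 0.3871 μm/a
  Sd branch = 0.01025·Sd^0.27·e^(0.036·RH+0.049·T) = 0.9523 μm/a
  sum: 0.3871 + 0.9523 → r_corr = 1.339 μm/a
Ordering by μm/a: carbon steel (34.7) > zinc (1.6) > copper (1.34)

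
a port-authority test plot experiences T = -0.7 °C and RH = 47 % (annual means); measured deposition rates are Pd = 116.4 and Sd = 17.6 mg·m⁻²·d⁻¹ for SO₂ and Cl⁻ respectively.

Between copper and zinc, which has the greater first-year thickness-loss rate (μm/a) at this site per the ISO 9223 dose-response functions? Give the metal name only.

copper: T≤10 °C ⇒ hinge +0.126·(-0.7−10) = -1.3482
  SO₂ term: 0.0053·116.4^0.26·exp(0.059·47-1.3482) = 0.07589
  Sd branch = 0.01025·Sd^0.27·e^(0.036·RH+0.049·T) = 0.1167 μm/a
  sum: 0.07589 + 0.1167 → r_corr = 0.1926 μm/a
zinc: T≤10 °C ⇒ hinge +0.038·(-0.7−10) = -0.4066
  Pd branch = 0.0129·Pd^0.44·e^(0.046·RH+f) = 0.6053 μm/a
  Cl⁻ term: 0.0175·17.6^0.57·exp(0.008·47+0.085·-0.7) = 0.1232
  sum: 0.6053 + 0.1232 → r_corr = 0.7284 μm/a
Ordering by μm/a: zinc (0.728) > copper (0.193)

zinc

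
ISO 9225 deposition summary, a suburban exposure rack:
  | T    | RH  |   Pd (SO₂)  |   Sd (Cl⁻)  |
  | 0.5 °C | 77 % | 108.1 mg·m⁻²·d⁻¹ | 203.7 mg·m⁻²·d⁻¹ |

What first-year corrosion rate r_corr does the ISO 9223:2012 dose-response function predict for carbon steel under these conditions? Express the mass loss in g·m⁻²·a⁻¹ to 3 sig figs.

r_corr = 458 g·m⁻²·a⁻¹

carbon steel: f(T) = +0.150·(T−10) [T≤10 °C] = -1.4250
  sulphur-dioxide contribution → 22.67 μm/a
  chloride contribution → 35.68 μm/a
  total first-year rate 58.35 μm/a
Convert to mass loss: 58.35 μm/a × 7.85 g/cm³ = 458.1 g·m⁻²·a⁻¹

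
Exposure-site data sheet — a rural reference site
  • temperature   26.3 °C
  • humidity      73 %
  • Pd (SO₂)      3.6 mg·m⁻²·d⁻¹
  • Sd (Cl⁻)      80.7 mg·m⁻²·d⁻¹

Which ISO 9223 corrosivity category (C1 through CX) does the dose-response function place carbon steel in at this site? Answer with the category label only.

C4

carbon steel: f(T) = -0.054·(T−10) [T>10 °C] = -0.8802
  SO₂ term: 1.77·3.6^0.52·exp(0.02·73-0.8802) = 6.153
  Cl⁻ term: 0.102·80.7^0.62·exp(0.033·73+0.04·26.3) = 49.43
  sum: 6.153 + 49.43 → r_corr = 55.58 μm/a
Category bounds: 50…80 μm/a bracket r_corr ⇒ C4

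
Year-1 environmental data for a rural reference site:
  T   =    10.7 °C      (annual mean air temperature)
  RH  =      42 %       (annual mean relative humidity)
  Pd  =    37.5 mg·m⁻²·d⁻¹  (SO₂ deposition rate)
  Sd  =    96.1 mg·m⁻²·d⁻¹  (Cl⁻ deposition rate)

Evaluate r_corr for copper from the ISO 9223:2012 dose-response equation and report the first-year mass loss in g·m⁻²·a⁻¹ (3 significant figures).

r_corr = 3.79 g·m⁻²·a⁻¹

copper: f(T) = -0.080·(T−10) [T>10 °C] = -0.0560
  SO₂ term: 0.0053·37.5^0.26·exp(0.059·42-0.0560) = 0.1532
  Sd branch = 0.01025·Sd^0.27·e^(0.036·RH+0.049·T) = 0.2694 μm/a
  sum: 0.1532 + 0.2694 → r_corr = 0.4227 μm/a
Convert to mass loss: 0.4227 μm/a × 8.96 g/cm³ = 3.787 g·m⁻²·a⁻¹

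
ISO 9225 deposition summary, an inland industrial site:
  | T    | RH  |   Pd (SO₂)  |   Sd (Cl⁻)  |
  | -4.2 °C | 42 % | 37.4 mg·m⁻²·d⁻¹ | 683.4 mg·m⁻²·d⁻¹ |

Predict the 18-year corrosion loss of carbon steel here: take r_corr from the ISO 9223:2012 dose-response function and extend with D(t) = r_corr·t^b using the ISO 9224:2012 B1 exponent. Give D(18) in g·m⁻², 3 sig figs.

carbon steel: f(T) = +0.150·(T−10) [T≤10 °C] = -2.1300
  SO₂ term: 1.77·37.4^0.52·exp(0.02·42-2.1300) = 3.204
  Sd branch = 0.102·Sd^0.62·e^(0.033·RH+0.04·T) = 19.73 μm/a
  sum: 3.204 + 19.73 → r_corr = 22.93 μm/a
Power-law: D(18) = r_corr · 18^0.523
  D(18) = 22.93 × 18^0.523 = 22.93 × 4.534 = 104 μm
  Mass loss = 104 μm × 7.85 g/cm³ = 816.2 g·m⁻²

D(18) = 816 g·m⁻²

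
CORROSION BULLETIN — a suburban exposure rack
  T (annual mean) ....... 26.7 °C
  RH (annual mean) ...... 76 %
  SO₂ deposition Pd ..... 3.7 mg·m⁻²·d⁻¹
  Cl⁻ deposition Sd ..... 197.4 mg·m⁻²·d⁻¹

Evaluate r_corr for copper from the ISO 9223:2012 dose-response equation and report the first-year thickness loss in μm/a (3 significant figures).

copper: temperature factor f = -0.080·(16.7) = -1.3360
  sulphur-dioxide contribution → 0.1734 μm/a
  chloride contribution → 2.437 μm/a
  total first-year rate 2.611 μm/a

r_corr = 2.61 μm/a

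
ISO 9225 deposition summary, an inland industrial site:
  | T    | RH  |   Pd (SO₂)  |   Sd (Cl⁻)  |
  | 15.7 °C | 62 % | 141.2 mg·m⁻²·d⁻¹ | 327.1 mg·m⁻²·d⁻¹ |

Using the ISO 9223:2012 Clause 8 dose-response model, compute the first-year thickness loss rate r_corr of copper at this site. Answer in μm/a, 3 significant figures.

r_corr = 1.46 μm/a

copper: f(T) = -0.080·(T−10) [T>10 °C] = -0.4560
  SO₂ term: 0.0053·141.2^0.26·exp(0.059·62-0.4560) = 0.4719
  Cl⁻ term: 0.01025·327.1^0.27·exp(0.036·62+0.049·15.7) = 0.9843
  r_corr = 0.4719 + 0.9843 = 1.456 μm/a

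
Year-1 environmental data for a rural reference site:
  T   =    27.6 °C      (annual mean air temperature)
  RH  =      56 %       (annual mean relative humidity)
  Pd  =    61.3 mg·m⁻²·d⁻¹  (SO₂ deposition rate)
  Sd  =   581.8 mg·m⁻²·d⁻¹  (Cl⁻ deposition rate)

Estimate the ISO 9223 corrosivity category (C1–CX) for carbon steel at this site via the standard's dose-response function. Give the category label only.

carbon steel: f(T) = -0.054·(T−10) [T>10 °C] = -0.9504
  SO₂ term: 1.77·61.3^0.52·exp(0.02·56-0.9504) = 17.83
  Sd branch = 0.102·Sd^0.62·e^(0.033·RH+0.04·T) = 101.1 μm/a
  sum: 17.83 + 101.1 → r_corr = 118.9 μm/a
119 μm/a falls in (80, 200] for carbon steel → category C5

C5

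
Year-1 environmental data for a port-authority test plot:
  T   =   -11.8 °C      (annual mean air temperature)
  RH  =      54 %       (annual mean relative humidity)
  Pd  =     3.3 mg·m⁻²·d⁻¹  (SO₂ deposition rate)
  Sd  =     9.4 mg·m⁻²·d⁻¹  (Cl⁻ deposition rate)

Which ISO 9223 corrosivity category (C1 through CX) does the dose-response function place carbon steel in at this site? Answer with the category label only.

C2

carbon steel: T≤10 °C ⇒ hinge +0.150·(-11.8−10) = -3.2700
  sulphur-dioxide contribution → 0.3685 μm/a
  chloride contribution → 1.517 μm/a
  ⇒ r_corr(carbon steel) = 1.885 μm/a
1.89 μm/a falls in (1.3, 25] for carbon steel → category C2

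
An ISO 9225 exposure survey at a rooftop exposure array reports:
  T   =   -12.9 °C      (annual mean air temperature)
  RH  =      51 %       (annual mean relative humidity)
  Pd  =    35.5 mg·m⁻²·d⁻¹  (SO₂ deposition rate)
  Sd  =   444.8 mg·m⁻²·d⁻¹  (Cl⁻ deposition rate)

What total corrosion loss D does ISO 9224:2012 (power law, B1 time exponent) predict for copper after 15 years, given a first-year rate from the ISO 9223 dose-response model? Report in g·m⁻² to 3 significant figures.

copper: temperature factor f = +0.126·(-22.9) = -2.8854
  Pd branch = 0.0053·Pd^0.26·e^(0.059·RH+f) = 0.01517 μm/a
  Cl⁻ term: 0.01025·444.8^0.27·exp(0.036·51+0.049·-12.9) = 0.1772
  r_corr = 0.01517 + 0.1772 = 0.1924 μm/a
Power-law: D(15) = r_corr · 15^0.667
  D(15) = 0.1924 × 15^0.667 = 0.1924 × 6.088 = 1.171 μm
  Mass loss = 1.171 μm × 8.96 g/cm³ = 10.5 g·m⁻²

D(15) = 10.5 g·m⁻²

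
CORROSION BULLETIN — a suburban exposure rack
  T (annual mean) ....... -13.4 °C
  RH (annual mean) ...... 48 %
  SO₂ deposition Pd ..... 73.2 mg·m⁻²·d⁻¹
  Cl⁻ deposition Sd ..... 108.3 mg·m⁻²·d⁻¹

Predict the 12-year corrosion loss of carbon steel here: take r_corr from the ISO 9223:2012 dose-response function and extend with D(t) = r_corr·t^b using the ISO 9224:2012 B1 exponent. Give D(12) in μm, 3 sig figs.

D(12) = 24.2 μm

carbon steel: T≤10 °C ⇒ hinge +0.150·(-13.4−10) = -3.5100
  Pd branch = 1.77·Pd^0.52·e^(0.02·RH+f) = 1.288 μm/a
  Sd branch = 0.102·Sd^0.62·e^(0.033·RH+0.04·T) = 5.311 μm/a
  sum: 1.288 + 5.311 → r_corr = 6.6 μm/a
ISO 9224: D(t) = r_corr · t^b with b = 0.523 (carbon steel, B1)
  D(12) = 6.6 × 12^0.523 = 6.6 × 3.668 = 24.21 μm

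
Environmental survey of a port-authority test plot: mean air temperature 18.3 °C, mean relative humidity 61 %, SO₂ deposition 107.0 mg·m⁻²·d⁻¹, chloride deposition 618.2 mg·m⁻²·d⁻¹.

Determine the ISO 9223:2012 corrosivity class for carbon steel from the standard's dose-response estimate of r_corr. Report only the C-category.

C5

carbon steel: T>10 °C ⇒ hinge -0.054·(18.3−10) = -0.4482
  Pd branch = 1.77·Pd^0.52·e^(0.02·RH+f) = 43.5 μm/a
  Sd branch = 0.102·Sd^0.62·e^(0.033·RH+0.04·T) = 85.36 μm/a
  sum: 43.5 + 85.36 → r_corr = 128.9 μm/a
Category bounds: 80…200 μm/a bracket r_corr ⇒ C5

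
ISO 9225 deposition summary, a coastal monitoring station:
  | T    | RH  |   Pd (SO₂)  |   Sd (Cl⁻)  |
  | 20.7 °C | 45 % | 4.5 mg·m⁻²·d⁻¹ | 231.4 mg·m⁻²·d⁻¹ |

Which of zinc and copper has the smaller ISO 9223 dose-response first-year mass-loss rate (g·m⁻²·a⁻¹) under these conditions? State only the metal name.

zinc: temperature factor f = -0.071·(10.7) = -0.7597
  SO₂ term: 0.0129·4.5^0.44·exp(0.046·45-0.7597) = 0.0927
  Cl⁻ term: 0.0175·231.4^0.57·exp(0.008·45+0.085·20.7) = 3.245
  sum: 0.0927 + 3.245 → r_corr = 3.338 μm/a
  mass loss = 3.338 μm/a × 7.14 g/cm³ = 23.83 g·m⁻²·a⁻¹
copper: f(T) = -0.080·(T−10) [T>10 °C] = -0.8560
  SO₂ term: 0.0053·4.5^0.26·exp(0.059·45-0.8560) = 0.04736
  Cl⁻ term: 0.01025·231.4^0.27·exp(0.036·45+0.049·20.7) = 0.6211
  sum: 0.04736 + 0.6211 → r_corr = 0.6685 μm/a
  mass loss = 0.6685 μm/a × 8.96 g/cm³ = 5.989 g·m⁻²·a⁻¹
Ordering by g·m⁻²·a⁻¹: zinc (23.8) > copper (5.99)

copper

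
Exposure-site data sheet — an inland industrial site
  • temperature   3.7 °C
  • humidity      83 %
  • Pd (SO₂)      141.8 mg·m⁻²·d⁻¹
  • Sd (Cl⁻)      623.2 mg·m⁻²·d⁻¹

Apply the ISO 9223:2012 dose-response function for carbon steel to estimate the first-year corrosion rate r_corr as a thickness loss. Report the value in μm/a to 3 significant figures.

r_corr = 146 μm/a

carbon steel: temperature factor f = +0.150·(-6.3) = -0.9450
  sulphur-dioxide contribution → 47.57 μm/a
  chloride contribution → 98.87 μm/a
  total first-year rate 146.4 μm/a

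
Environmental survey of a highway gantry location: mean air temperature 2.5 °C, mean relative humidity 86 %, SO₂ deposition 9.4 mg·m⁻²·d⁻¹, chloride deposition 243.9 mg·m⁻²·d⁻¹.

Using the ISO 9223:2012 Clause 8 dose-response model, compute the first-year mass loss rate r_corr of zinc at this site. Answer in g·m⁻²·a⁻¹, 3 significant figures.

r_corr = 16.8 g·m⁻²·a⁻¹

zinc: temperature factor f = +0.038·(-7.5) = -0.2850
  SO₂ term: 0.0129·9.4^0.44·exp(0.046·86-0.2850) = 1.359
  Cl⁻ term: 0.0175·243.9^0.57·exp(0.008·86+0.085·2.5) = 0.9882
  sum: 1.359 + 0.9882 → r_corr = 2.347 μm/a
Convert to mass loss: 2.347 μm/a × 7.14 g/cm³ = 16.76 g·m⁻²·a⁻¹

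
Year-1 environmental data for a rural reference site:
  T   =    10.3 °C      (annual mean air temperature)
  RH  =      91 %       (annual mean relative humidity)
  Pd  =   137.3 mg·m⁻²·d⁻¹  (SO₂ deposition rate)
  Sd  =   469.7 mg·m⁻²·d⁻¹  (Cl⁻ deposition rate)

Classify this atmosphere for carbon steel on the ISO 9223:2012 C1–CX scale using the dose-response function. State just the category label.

carbon steel: T>10 °C ⇒ hinge -0.054·(10.3−10) = -0.0162
  sulphur-dioxide contribution → 139 μm/a
  chloride contribution → 140.7 μm/a
  ⇒ r_corr(carbon steel) = 279.7 μm/a
Category bounds: 200…700 μm/a bracket r_corr ⇒ CX

CX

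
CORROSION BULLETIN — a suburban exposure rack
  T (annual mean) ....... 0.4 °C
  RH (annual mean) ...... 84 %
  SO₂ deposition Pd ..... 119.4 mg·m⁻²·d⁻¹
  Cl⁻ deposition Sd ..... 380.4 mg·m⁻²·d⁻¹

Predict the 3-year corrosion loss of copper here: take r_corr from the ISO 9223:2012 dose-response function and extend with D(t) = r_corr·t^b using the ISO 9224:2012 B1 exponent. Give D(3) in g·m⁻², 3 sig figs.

D(3) = 34.5 g·m⁻²

copper: f(T) = +0.126·(T−10) [T≤10 °C] = -1.2096
  SO₂ term: 0.0053·119.4^0.26·exp(0.059·84-1.2096) = 0.7786
  Cl⁻ term: 0.01025·380.4^0.27·exp(0.036·84+0.049·0.4) = 1.07
  sum: 0.7786 + 1.07 → r_corr = 1.848 μm/a
Power-law: D(3) = r_corr · 3^0.667
  D(3) = 1.848 × 3^0.667 = 1.848 × 2.081 = 3.846 μm
  Mass loss = 3.846 μm × 8.96 g/cm³ = 34.46 g·m⁻²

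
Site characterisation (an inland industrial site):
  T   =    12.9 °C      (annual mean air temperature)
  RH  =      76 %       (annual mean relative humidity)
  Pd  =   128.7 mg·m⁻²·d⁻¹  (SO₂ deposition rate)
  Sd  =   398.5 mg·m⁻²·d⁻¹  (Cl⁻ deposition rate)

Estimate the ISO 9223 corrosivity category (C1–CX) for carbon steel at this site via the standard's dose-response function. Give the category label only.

carbon steel: temperature factor f = -0.054·(2.9) = -0.1566
  SO₂ term: 1.77·128.7^0.52·exp(0.02·76-0.1566) = 86.51
  Sd branch = 0.102·Sd^0.62·e^(0.033·RH+0.04·T) = 85.94 μm/a
  sum: 86.51 + 85.94 → r_corr = 172.4 μm/a
172 μm/a falls in (80, 200] for carbon steel → category C5

C5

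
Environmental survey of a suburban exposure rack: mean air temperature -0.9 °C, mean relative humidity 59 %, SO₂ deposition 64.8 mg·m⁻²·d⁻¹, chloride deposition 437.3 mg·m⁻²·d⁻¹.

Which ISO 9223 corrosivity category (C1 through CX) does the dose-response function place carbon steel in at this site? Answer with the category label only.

carbon steel: temperature factor f = +0.150·(-10.9) = -1.6350
  sulphur-dioxide contribution → 9.826 μm/a
  chloride contribution → 29.91 μm/a
  total first-year rate 39.74 μm/a
Category bounds: 25…50 μm/a bracket r_corr ⇒ C3

C3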